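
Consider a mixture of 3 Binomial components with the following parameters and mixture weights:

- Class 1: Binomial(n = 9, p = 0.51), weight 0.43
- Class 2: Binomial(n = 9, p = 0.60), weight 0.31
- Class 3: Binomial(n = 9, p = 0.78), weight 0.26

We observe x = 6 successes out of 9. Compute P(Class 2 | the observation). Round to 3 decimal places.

The responsibility of component k is P(Z=k) f_k(x) divided by Σ_j P(Z=j) f_j(x).
Binomial probabilities:
  f_1 = C(9,6)·0.51^6·0.49^3 = 84·0.0175963·0.117649 = 0.173896
  f_2 = C(9,6)·0.60^6·0.40^3 = 84·0.046656·0.064 = 0.250823
  f_3 = C(9,6)·0.78^6·0.22^3 = 84·0.2252·0.010648 = 0.201426
Multiply by the mixture weights:
  P(Z=1)·f_1 = 0.43 × 0.173896 = 0.0747751
  P(Z=2)·f_2 = 0.31 × 0.250823 = 0.077755
  P(Z=3)·f_3 = 0.26 × 0.201426 = 0.0523707
Evidence: 0.0747751 + 0.077755 + 0.0523707 = 0.204901
P(Class 2 | x) ≈ 0.379

0.379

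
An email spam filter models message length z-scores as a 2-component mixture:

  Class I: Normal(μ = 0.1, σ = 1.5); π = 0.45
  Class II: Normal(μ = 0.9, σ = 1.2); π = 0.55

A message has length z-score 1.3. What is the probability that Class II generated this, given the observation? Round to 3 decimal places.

The responsibility of component k is P(Z=k) f_k(x) divided by Σ_j P(Z=j) f_j(x).
Evaluate each component's likelihood at the observed value:
  p_I = 0.193128
  p_II = 0.314486
Prior × likelihood for each component:
  P(Z=I)·p_I = 0.45 × 0.193128 = 0.0869075
  P(Z=II)·p_II = 0.55 × 0.314486 = 0.172967
Denominator: 0.0869075 + 0.172967 = 0.259875
P(Class II | 1.3) = 0.172967 / 0.259875 ≈ 0.666

0.666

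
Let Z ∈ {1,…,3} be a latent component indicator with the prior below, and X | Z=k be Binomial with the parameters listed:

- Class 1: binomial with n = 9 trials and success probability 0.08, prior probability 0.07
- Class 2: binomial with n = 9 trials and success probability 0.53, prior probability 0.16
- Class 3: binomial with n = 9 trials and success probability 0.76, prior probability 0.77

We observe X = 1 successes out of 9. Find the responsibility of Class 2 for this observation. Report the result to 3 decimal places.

P(component k | x) = P(Z=k)·f_k(x) / marginal(x), where marginal(x) = Σ_j P(Z=j)·f_j(x).
Binomial probabilities:
  L_1 = 0.369518
  L_2 = 0.011358
  L_3 = 7.52915e-05
Prior × likelihood for each component:
  P(Z=1)·L_1 = 0.07 × 0.369518 = 0.0258662
  P(Z=2)·L_2 = 0.16 × 0.011358 = 0.00181728
  P(Z=3)·L_3 = 0.77 × 7.52915e-05 = 5.79745e-05
Normaliser: 0.0258662 + 0.00181728 + 5.79745e-05 = 0.0277415
Responsibility of Class 2: 0.00181728 / 0.0277415 ≈ 0.066

0.066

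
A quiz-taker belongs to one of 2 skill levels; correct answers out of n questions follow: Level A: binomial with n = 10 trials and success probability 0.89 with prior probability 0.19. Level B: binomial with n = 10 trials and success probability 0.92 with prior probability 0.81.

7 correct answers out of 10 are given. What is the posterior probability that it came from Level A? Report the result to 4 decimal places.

P(component k | x) = P(Z=k)·f_k(x) / marginal(x), where marginal(x) = Σ_j P(Z=j)·f_j(x).
Evaluate each component's likelihood at the observed value:
  p_A = 0.0706463
  p_B = 0.0342741
Weight by the priors:
  P(Z=A)·p_A = 0.19 × 0.0706463 = 0.0134228
  P(Z=B)·p_B = 0.81 × 0.0342741 = 0.027762
Sum: 0.0134228 + 0.027762 = 0.0411848
P(Level A | the observation) ≈ 0.3259

0.3259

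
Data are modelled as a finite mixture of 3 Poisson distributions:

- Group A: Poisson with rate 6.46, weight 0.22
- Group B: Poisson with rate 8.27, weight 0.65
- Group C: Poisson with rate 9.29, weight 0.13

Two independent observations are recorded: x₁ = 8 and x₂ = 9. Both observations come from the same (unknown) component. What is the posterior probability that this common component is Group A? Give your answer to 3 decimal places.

The responsibility of component k is w_k f_k(x) divided by Σ_j w_j f_j(x).
Since both observations come from the same component, the likelihood for component k is f_k(x₁)·f_k(x₂).
  L_A = [e^(−6.46)·6.46^8/8! = 0.117706] × [0.0844865] = 0.00994454
  L_B = [e^(−8.27)·8.27^8/8! = 0.138966] × [0.127694] = 0.0177451
  L_C = [e^(−9.29)·9.29^8/8! = 0.12706] × [0.131154] = 0.0166645
Weight by the priors:
  w_A·L_A = 0.22 × 0.00994454 = 0.0021878
  w_B·L_B = 0.65 × 0.0177451 = 0.0115343
  w_C·L_C = 0.13 × 0.0166645 = 0.00216638
Sum: 0.0021878 + 0.0115343 + 0.00216638 = 0.0158885
P(Group A | x) = 0.0021878 / 0.0158885 ≈ 0.138

0.138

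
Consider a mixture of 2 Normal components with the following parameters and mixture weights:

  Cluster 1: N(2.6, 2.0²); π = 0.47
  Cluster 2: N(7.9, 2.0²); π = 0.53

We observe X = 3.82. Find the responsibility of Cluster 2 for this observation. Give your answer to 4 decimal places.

0.1450

Posterior ∝ prior × likelihood, so P(k | x) ∝ π_k f_k(x); normalise over all components.
Normal densities:
  p_1 = 0.165607
  p_2 = 0.0249
Unnormalised posteriors:
  π_1·p_1 = 0.47 × 0.165607 = 0.0778354
  π_2·p_2 = 0.53 × 0.0249 = 0.013197
Marginal: 0.0778354 + 0.013197 = 0.0910325
So the posterior for Cluster 2 is 0.013197 / 0.0910325 ≈ 0.1450.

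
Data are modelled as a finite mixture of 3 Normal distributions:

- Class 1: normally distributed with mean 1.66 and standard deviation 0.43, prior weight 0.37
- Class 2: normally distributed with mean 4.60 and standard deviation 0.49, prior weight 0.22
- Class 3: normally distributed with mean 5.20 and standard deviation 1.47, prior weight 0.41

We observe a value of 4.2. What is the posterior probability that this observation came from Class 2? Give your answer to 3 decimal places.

By Bayes' theorem, P(k | x) = P(Z=k) f_k(x) / Σ_j P(Z=j) f_j(x).
Normal densities:
  L_1 = (1/(0.43·√(2π)))·exp(−(4.2−1.66)²/(2·0.43²)) = 0.927773·exp(-17.44619) = 2.45844e-08
  L_2 = (1/(0.49·√(2π)))·exp(−(4.2−4.60)²/(2·0.49²)) = 0.814168·exp(-0.33319) = 0.583458
  L_3 = (1/(1.47·√(2π)))·exp(−(4.2−5.20)²/(2·1.47²)) = 0.271389·exp(-0.23139) = 0.215329
Unnormalised posteriors:
  P(Z=1)·L_1 = 0.37 × 2.45844e-08 = 9.09621e-09
  P(Z=2)·L_2 = 0.22 × 0.583458 = 0.128361
  P(Z=3)·L_3 = 0.41 × 0.215329 = 0.0882851
Denominator: 9.09621e-09 + 0.128361 + 0.0882851 = 0.216646
So the posterior for Class 2 is 0.128361 / 0.216646 ≈ 0.592.

0.592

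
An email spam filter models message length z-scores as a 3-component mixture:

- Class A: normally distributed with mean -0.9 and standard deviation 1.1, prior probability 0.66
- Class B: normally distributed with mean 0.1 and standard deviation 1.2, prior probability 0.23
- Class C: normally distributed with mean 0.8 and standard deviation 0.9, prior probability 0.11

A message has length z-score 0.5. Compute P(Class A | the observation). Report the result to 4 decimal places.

By Bayes' theorem, P(k | x) = π_k f_k(x) / Σ_j π_j f_j(x).
Component likelihoods at x = 0.5:
  f_A = 0.161352
  f_B = 0.314486
  f_C = 0.419315
Multiply by the mixture weights:
  π_A·f_A = 0.66 × 0.161352 = 0.106492
  π_B·f_B = 0.23 × 0.314486 = 0.0723318
  π_C·f_C = 0.11 × 0.419315 = 0.0461246
Marginal: 0.106492 + 0.0723318 + 0.0461246 = 0.224949
P(Class A | x) = 0.106492 / 0.224949 ≈ 0.4734

0.4734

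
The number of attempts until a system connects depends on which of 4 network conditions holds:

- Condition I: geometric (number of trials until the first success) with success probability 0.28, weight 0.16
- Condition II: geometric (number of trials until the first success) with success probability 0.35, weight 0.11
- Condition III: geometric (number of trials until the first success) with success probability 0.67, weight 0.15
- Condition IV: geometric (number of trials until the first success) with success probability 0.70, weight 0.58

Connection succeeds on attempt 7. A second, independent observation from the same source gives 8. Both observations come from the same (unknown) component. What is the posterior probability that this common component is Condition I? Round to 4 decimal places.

P(component k | x) = P(Z=k)·f_k(x) / marginal(x), where marginal(x) = Σ_j P(Z=j)·f_j(x).
Since both observations come from the same component, the likelihood for component k is f_k(x₁)·f_k(x₂).
  L_I = [0.28·(1−0.28)^6 = 0.28·0.139314 = 0.0390079] × [0.0280857] = 0.00109557
  L_II = [0.35·(1−0.35)^6 = 0.35·0.0754189 = 0.0263966] × [0.0171578] = 0.000452908
  L_III = [0.67·(1−0.67)^6 = 0.67·0.00129147 = 0.000865284] × [0.000285544] = 2.47076e-07
  L_IV = [0.70·(1−0.70)^6 = 0.70·0.000729 = 0.0005103] × [0.00015309] = 7.81218e-08
Prior × likelihood for each component:
  P(Z=I)·L_I = 0.16 × 0.00109557 = 0.000175291
  P(Z=II)·L_II = 0.11 × 0.000452908 = 4.98198e-05
  P(Z=III)·L_III = 0.15 × 2.47076e-07 = 3.70614e-08
  P(Z=IV)·L_IV = 0.58 × 7.81218e-08 = 4.53107e-08
Normaliser: 0.000175291 + 4.98198e-05 + 3.70614e-08 + 4.53107e-08 = 0.000225193
P(Condition I | data) = 0.000175291 / 0.000225193 ≈ 0.7784

0.7784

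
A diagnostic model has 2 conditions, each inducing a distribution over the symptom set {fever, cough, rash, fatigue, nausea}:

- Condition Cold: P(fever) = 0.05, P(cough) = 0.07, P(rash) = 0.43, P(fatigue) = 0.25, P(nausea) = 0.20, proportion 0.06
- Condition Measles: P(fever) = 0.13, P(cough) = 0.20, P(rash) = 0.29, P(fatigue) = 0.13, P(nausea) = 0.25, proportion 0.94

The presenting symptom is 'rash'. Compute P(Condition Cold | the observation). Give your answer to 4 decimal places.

0.0865

Apply Bayes' rule: the posterior for each component is proportional to its prior times its likelihood at x.
Categorical probabilities:
  L_Cold = P(rash | comp) = 0.43
  L_Measles = P(rash | comp) = 0.29
Multiply by the mixture weights:
  w_Cold·L_Cold = 0.06 × 0.43 = 0.0258
  w_Measles·L_Measles = 0.94 × 0.29 = 0.2726
Denominator: 0.0258 + 0.2726 = 0.2984
Responsibility of Condition Cold: 0.0258 / 0.2984 ≈ 0.0865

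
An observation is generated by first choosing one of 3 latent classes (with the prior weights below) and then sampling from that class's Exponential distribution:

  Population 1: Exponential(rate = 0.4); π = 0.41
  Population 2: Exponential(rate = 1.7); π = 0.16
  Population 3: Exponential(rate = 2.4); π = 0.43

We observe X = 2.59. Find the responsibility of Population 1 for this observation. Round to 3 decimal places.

Apply Bayes' rule: the posterior for each component is proportional to its prior times its likelihood at x.
Component likelihoods at x = 2.59:
  L_1 = 0.4·e^(−0.4·2.59) = 0.4·e^(−1.0360) = 0.141949
  L_2 = 1.7·e^(−1.7·2.59) = 1.7·e^(−4.4030) = 0.020809
  L_3 = 2.4·e^(−2.4·2.59) = 2.4·e^(−6.2160) = 0.00479332
Prior × likelihood for each component:
  P(Z=1)·L_1 = 0.41 × 0.141949 = 0.0581989
  P(Z=2)·L_2 = 0.16 × 0.020809 = 0.00332943
  P(Z=3)·L_3 = 0.43 × 0.00479332 = 0.00206113
Denominator: 0.0581989 + 0.00332943 + 0.00206113 = 0.0635895
P(Population 1 | 2.59) ≈ 0.915

0.915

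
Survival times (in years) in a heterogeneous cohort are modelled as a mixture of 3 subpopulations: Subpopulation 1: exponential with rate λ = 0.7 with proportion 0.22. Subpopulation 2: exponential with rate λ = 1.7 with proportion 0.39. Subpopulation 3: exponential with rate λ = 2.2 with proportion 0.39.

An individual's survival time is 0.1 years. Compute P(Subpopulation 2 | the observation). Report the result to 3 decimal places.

0.402

The responsibility of component k is π_k f_k(x) divided by Σ_j π_j f_j(x).
Component likelihoods at x = 0.1 years:
  f_1 = 0.652676
  f_2 = 1.43423
  f_3 = 1.76554
Prior × likelihood for each component:
  π_1·f_1 = 0.22 × 0.652676 = 0.143589
  π_2·f_2 = 0.39 × 1.43423 = 0.55935
  π_3·f_3 = 0.39 × 1.76554 = 0.688561
Evidence: 0.143589 + 0.55935 + 0.688561 = 1.3915
P(Subpopulation 2 | 0.1 years) = 0.55935 / 1.3915 ≈ 0.402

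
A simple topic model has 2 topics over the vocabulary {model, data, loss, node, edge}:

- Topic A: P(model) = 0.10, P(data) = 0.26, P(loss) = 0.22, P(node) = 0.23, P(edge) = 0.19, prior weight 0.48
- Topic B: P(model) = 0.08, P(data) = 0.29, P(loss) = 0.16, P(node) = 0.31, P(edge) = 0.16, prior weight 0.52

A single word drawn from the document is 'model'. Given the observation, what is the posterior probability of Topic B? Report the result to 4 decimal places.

0.4643

By Bayes' theorem, P(k | x) = w_k f_k(x) / Σ_j w_j f_j(x).
Evaluate each component's likelihood at the observed value:
  f_A = 0.1
  f_B = 0.08
Prior × likelihood for each component:
  w_A·f_A = 0.48 × 0.1 = 0.048
  w_B·f_B = 0.52 × 0.08 = 0.0416
Marginal: 0.048 + 0.0416 = 0.0896
P(Topic B | data) = 0.0416 / 0.0896 ≈ 0.4643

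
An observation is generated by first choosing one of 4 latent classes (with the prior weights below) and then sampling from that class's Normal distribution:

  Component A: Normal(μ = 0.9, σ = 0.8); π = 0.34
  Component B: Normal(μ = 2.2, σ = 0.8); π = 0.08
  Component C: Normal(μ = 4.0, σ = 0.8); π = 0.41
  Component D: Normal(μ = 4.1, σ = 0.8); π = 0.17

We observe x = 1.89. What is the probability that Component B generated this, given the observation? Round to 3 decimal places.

P(component k | x) = w_k·f_k(x) / marginal(x), where marginal(x) = Σ_j w_j·f_j(x).
Component likelihoods at x = 1.89:
  L_A = 0.231889
  L_B = 0.462609
  L_C = 0.0153906
  L_D = 0.010982
Prior × likelihood for each component:
  w_A·L_A = 0.34 × 0.231889 = 0.0788421
  w_B·L_B = 0.08 × 0.462609 = 0.0370087
  w_C·L_C = 0.41 × 0.0153906 = 0.00631015
  w_D·L_D = 0.17 × 0.010982 = 0.00186694
Normaliser: 0.0788421 + 0.0370087 + 0.00631015 + 0.00186694 = 0.124028
P(Component B | 1.89) ≈ 0.298

0.298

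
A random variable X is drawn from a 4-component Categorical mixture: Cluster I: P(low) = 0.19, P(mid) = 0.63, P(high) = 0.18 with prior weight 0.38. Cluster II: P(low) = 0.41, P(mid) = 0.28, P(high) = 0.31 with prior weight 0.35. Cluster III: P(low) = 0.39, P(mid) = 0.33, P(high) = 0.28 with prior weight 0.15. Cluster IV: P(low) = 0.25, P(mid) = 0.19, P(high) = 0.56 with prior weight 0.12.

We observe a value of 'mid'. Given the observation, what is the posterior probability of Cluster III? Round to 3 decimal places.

Apply Bayes' rule: the posterior for each component is proportional to its prior times its likelihood at x.
Component likelihoods at x = 'mid':
  f_I = P(mid | comp) = 0.63
  f_II = P(mid | comp) = 0.28
  f_III = P(mid | comp) = 0.33
  f_IV = P(mid | comp) = 0.19
Unnormalised posteriors:
  w_I·f_I = 0.38 × 0.63 = 0.2394
  w_II·f_II = 0.35 × 0.28 = 0.098
  w_III·f_III = 0.15 × 0.33 = 0.0495
  w_IV·f_IV = 0.12 × 0.19 = 0.0228
Evidence: 0.2394 + 0.098 + 0.0495 + 0.0228 = 0.4097
P(Cluster III | 'mid') ≈ 0.121

0.121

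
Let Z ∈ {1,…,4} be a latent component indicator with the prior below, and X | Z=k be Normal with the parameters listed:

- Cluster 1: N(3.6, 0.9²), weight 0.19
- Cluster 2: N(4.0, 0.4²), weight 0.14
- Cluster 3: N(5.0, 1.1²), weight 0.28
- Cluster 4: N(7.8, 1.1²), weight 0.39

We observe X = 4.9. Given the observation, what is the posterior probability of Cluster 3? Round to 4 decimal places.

0.6913

P(component k | x) = w_k·f_k(x) / marginal(x), where marginal(x) = Σ_j w_j·f_j(x).
Evaluate each component's likelihood at the observed value:
  p_1 = 0.156173
  p_2 = 0.0793491
  p_3 = 0.361179
  p_4 = 0.0112268
Prior × likelihood for each component:
  w_1·p_1 = 0.19 × 0.156173 = 0.029673
  w_2·p_2 = 0.14 × 0.0793491 = 0.0111089
  w_3·p_3 = 0.28 × 0.361179 = 0.10113
  w_4·p_4 = 0.39 × 0.0112268 = 0.00437844
Marginal: 0.029673 + 0.0111089 + 0.10113 + 0.00437844 = 0.14629
P(Cluster 3 | x) = 0.10113 / 0.14629 ≈ 0.6913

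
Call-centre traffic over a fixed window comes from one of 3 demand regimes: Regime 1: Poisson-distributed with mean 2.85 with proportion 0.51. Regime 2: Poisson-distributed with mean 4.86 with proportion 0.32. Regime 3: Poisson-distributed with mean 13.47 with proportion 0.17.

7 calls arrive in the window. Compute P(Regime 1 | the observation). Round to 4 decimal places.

0.2019

Apply Bayes' rule: the posterior for each component is proportional to its prior times its likelihood at x.
Component likelihoods at x = 7 calls:
  p_1 = e^(−2.85)·2.85^7/7! = 0.0175285
  p_2 = e^(−4.86)·4.86^7/7! = 0.0984809
  p_3 = e^(−13.47)·13.47^7/7! = 0.0225526
Weight by the priors:
  w_1·p_1 = 0.51 × 0.0175285 = 0.00893952
  w_2·p_2 = 0.32 × 0.0984809 = 0.0315139
  w_3·p_3 = 0.17 × 0.0225526 = 0.00383394
Marginal: 0.00893952 + 0.0315139 + 0.00383394 = 0.0442874
So the posterior for Regime 1 is 0.00893952 / 0.0442874 ≈ 0.2019.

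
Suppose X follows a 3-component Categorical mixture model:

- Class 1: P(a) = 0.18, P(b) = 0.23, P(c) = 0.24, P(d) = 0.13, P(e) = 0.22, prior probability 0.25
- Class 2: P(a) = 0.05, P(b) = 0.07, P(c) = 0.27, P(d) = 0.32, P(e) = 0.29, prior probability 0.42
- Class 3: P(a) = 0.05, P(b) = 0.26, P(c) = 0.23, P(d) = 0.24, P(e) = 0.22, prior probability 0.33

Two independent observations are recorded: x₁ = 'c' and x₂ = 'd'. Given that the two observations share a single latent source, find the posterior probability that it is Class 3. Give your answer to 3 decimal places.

0.292

P(component k | x) = π_k·f_k(x) / marginal(x), where marginal(x) = Σ_j π_j·f_j(x).
Since both observations come from the same component, the likelihood for component k is f_k(x₁)·f_k(x₂).
  f_1 = [0.24] × [0.13] = 0.0312
  f_2 = [0.27] × [0.32] = 0.0864
  f_3 = [0.23] × [0.24] = 0.0552
Prior × likelihood for each component:
  π_1·f_1 = 0.25 × 0.0312 = 0.0078
  π_2·f_2 = 0.42 × 0.0864 = 0.036288
  π_3·f_3 = 0.33 × 0.0552 = 0.018216
Evidence: 0.0078 + 0.036288 + 0.018216 = 0.062304
P(Class 3 | data) = 0.018216 / 0.062304 ≈ 0.292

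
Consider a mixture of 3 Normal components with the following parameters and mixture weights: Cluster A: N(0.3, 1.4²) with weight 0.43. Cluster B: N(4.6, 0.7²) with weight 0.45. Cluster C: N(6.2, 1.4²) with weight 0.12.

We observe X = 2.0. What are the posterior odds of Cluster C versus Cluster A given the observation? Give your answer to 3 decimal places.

Only the two components matter; the odds are (π_i f_i(x)) / (π_j f_j(x)).
Evaluate each component's likelihood at the observed value:
  p_A = (1/(1.4·√(2π)))·exp(−(2.0−0.3)²/(2·1.4²)) = 0.284959·exp(-0.73724) = 0.136333
  p_B = (1/(0.7·√(2π)))·exp(−(2.0−4.6)²/(2·0.7²)) = 0.569918·exp(-6.89796) = 0.000575528
  p_C = (1/(1.4·√(2π)))·exp(−(2.0−6.2)²/(2·1.4²)) = 0.284959·exp(-4.50000) = 0.00316561
Odds = (0.12/0.43) × (0.00316561/0.136333) = 0.27907 × 0.0232197 ≈ 0.006

0.006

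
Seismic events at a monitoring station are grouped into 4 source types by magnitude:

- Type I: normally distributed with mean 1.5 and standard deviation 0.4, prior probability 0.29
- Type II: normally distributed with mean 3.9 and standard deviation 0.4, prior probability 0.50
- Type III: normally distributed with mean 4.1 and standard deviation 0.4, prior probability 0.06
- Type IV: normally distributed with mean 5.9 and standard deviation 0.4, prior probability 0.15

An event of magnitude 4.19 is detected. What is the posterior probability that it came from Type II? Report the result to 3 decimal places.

Posterior ∝ prior × likelihood, so P(k | x) ∝ w_k f_k(x); normalise over all components.
Component likelihoods at x = 4.19:
  p_I = (1/(0.4·√(2π)))·exp(−(4.19−1.5)²/(2·0.4²)) = 0.997356·exp(-22.61281) = 1.50741e-10
  p_II = (1/(0.4·√(2π)))·exp(−(4.19−3.9)²/(2·0.4²)) = 0.997356·exp(-0.26281) = 0.766853
  p_III = (1/(0.4·√(2π)))·exp(−(4.19−4.1)²/(2·0.4²)) = 0.997356·exp(-0.02531) = 0.972427
  p_IV = (1/(0.4·√(2π)))·exp(−(4.19−5.9)²/(2·0.4²)) = 0.997356·exp(-9.13781) = 0.000107238
Prior × likelihood for each component:
  w_I·p_I = 0.29 × 1.50741e-10 = 4.37148e-11
  w_II·p_II = 0.50 × 0.766853 = 0.383426
  w_III·p_III = 0.06 × 0.972427 = 0.0583456
  w_IV·p_IV = 0.15 × 0.000107238 = 1.60857e-05
Sum: 4.37148e-11 + 0.383426 + 0.0583456 + 1.60857e-05 = 0.441788
So the posterior for Type II is 0.383426 / 0.441788 ≈ 0.868.

0.868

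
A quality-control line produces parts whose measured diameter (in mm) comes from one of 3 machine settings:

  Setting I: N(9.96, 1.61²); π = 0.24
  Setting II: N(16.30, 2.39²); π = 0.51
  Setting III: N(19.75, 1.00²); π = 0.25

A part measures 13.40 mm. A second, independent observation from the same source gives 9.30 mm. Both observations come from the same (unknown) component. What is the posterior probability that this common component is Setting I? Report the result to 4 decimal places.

0.9367

Posterior ∝ prior × likelihood, so P(k | x) ∝ π_k f_k(x); normalise over all components.
Since both observations come from the same component, the likelihood for component k is f_k(x₁)·f_k(x₂).
  f_I = [0.0252785] × [0.22782] = 0.00575896
  f_II = [0.0799472] × [0.00228961] = 0.000183048
  f_III = [6.99827e-10] × [7.72482e-25] = 5.40604e-34
Prior × likelihood for each component:
  π_I·f_I = 0.24 × 0.00575896 = 0.00138215
  π_II·f_II = 0.51 × 0.000183048 = 9.33546e-05
  π_III·f_III = 0.25 × 5.40604e-34 = 1.35151e-34
Evidence: 0.00138215 + 9.33546e-05 + 1.35151e-34 = 0.00147551
P(Setting I | x₁,x₂) = 0.00138215 / 0.00147551 ≈ 0.9367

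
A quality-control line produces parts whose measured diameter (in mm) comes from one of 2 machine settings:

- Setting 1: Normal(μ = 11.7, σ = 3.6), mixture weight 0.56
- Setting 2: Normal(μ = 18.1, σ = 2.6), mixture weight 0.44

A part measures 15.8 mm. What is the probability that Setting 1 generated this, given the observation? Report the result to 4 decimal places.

0.4154

By Bayes' theorem, P(k | x) = w_k f_k(x) / Σ_j w_j f_j(x).
Component likelihoods at x = 15.8 mm:
  p_1 = 0.0579366
  p_2 = 0.103755
Multiply by the mixture weights:
  w_1·p_1 = 0.56 × 0.0579366 = 0.0324445
  w_2·p_2 = 0.44 × 0.103755 = 0.0456522
Sum: 0.0324445 + 0.0456522 = 0.0780967
P(Setting 1 | 15.8 mm) ≈ 0.4154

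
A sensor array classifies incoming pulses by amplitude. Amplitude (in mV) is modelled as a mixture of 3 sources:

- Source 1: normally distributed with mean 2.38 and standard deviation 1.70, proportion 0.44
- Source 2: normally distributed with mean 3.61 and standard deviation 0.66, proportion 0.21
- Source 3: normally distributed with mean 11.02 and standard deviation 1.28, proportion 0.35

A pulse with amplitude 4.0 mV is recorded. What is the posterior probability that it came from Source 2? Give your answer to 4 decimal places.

By Bayes' theorem, P(k | x) = π_k f_k(x) / Σ_j π_j f_j(x).
Component likelihoods at x = 4.0 mV:
  p_1 = (1/(1.70·√(2π)))·exp(−(4.0−2.38)²/(2·1.70²)) = 0.234672·exp(-0.45405) = 0.149029
  p_2 = (1/(0.66·√(2π)))·exp(−(4.0−3.61)²/(2·0.66²)) = 0.604458·exp(-0.17459) = 0.507626
  p_3 = (1/(1.28·√(2π)))·exp(−(4.0−11.02)²/(2·1.28²)) = 0.311674·exp(-15.03918) = 9.1678e-08
Prior × likelihood for each component:
  π_1·p_1 = 0.44 × 0.149029 = 0.0655727
  π_2·p_2 = 0.21 × 0.507626 = 0.106602
  π_3·p_3 = 0.35 × 9.1678e-08 = 3.20873e-08
Normaliser: 0.0655727 + 0.106602 + 3.20873e-08 = 0.172174
P(Source 2 | 4.0 mV) ≈ 0.6191

0.6191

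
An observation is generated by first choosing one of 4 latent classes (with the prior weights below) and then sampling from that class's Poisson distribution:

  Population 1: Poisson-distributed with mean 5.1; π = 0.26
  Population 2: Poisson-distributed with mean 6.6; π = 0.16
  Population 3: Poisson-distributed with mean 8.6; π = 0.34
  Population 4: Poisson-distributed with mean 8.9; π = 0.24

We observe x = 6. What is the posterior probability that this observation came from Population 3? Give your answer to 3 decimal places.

0.290

Posterior ∝ prior × likelihood, so P(k | x) ∝ P(Z=k) f_k(x); normalise over all components.
Evaluate each component's likelihood at the observed value:
  f_1 = 0.149
  f_2 = 0.156166
  f_3 = 0.103449
  f_4 = 0.0941427
Unnormalised posteriors:
  P(Z=1)·f_1 = 0.26 × 0.149 = 0.03874
  P(Z=2)·f_2 = 0.16 × 0.156166 = 0.0249866
  P(Z=3)·f_3 = 0.34 × 0.103449 = 0.0351726
  P(Z=4)·f_4 = 0.24 × 0.0941427 = 0.0225942
Denominator: 0.03874 + 0.0249866 + 0.0351726 + 0.0225942 = 0.121494
Responsibility of Population 3: 0.0351726 / 0.121494 ≈ 0.290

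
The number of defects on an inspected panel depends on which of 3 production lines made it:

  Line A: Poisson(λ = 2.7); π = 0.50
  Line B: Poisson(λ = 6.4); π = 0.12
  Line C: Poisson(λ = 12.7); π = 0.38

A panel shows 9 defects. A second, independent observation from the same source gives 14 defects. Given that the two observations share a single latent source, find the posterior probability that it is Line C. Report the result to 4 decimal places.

0.9868

The responsibility of component k is w_k f_k(x) divided by Σ_j w_j f_j(x).
Since both observations come from the same component, the likelihood for component k is f_k(x₁)·f_k(x₂).
  p_A = [e^(−2.7)·2.7^9/9! = 0.00141226] × [8.43508e-07] = 1.19126e-09
  p_B = [e^(−6.4)·6.4^9/9! = 0.0824844] × [0.0036866] = 0.000304088
  p_C = [e^(−12.7)·12.7^9/9! = 0.0722654] × [0.0993811] = 0.00718182
Weight by the priors:
  w_A·p_A = 0.50 × 1.19126e-09 = 5.95628e-10
  w_B·p_B = 0.12 × 0.000304088 = 3.64905e-05
  w_C·p_C = 0.38 × 0.00718182 = 0.00272909
Evidence: 5.95628e-10 + 3.64905e-05 + 0.00272909 = 0.00276558
So the posterior for Line C is 0.00272909 / 0.00276558 ≈ 0.9868.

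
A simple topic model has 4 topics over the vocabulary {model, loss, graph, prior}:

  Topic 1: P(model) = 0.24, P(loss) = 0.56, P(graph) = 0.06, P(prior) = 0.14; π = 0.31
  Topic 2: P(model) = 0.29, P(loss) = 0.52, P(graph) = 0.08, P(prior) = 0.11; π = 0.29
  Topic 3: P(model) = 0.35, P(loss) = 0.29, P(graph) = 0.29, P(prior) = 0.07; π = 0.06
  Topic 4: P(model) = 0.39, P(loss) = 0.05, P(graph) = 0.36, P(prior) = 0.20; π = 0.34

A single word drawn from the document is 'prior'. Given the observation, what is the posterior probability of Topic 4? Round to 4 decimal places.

0.4610

By Bayes' theorem, P(k | x) = π_k f_k(x) / Σ_j π_j f_j(x).
Evaluate each component's likelihood at the observed value:
  L_1 = 0.14
  L_2 = 0.11
  L_3 = 0.07
  L_4 = 0.2
Weight by the priors:
  π_1·L_1 = 0.31 × 0.14 = 0.0434
  π_2·L_2 = 0.29 × 0.11 = 0.0319
  π_3·L_3 = 0.06 × 0.07 = 0.0042
  π_4·L_4 = 0.34 × 0.2 = 0.068
Normaliser: 0.0434 + 0.0319 + 0.0042 + 0.068 = 0.1475
So the posterior for Topic 4 is 0.068 / 0.1475 ≈ 0.4610.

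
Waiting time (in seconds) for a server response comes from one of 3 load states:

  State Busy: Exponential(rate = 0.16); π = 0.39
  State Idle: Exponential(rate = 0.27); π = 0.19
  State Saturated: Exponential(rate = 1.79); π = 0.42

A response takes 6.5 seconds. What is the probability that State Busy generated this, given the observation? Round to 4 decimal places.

The responsibility of component k is P(Z=k) f_k(x) divided by Σ_j P(Z=j) f_j(x).
Exponential densities:
  f_Busy = 0.0565527
  f_Idle = 0.046685
  f_Saturated = 1.5843e-05
Weight by the priors:
  P(Z=Busy)·f_Busy = 0.39 × 0.0565527 = 0.0220556
  P(Z=Idle)·f_Idle = 0.19 × 0.046685 = 0.00887014
  P(Z=Saturated)·f_Saturated = 0.42 × 1.5843e-05 = 6.65405e-06
Marginal: 0.0220556 + 0.00887014 + 6.65405e-06 = 0.0309324
P(State Busy | x) ≈ 0.7130

0.7130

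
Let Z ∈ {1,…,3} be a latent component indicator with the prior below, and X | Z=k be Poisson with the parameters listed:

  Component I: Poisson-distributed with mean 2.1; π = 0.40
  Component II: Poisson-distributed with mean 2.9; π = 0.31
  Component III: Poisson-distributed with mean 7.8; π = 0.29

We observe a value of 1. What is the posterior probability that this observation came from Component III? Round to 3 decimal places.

P(component k | x) = P(Z=k)·f_k(x) / marginal(x), where marginal(x) = Σ_j P(Z=j)·f_j(x).
Component likelihoods at x = 1:
  p_I = 0.257158
  p_II = 0.159567
  p_III = 0.00319593
Prior × likelihood for each component:
  P(Z=I)·p_I = 0.40 × 0.257158 = 0.102863
  P(Z=II)·p_II = 0.31 × 0.159567 = 0.0494659
  P(Z=III)·p_III = 0.29 × 0.00319593 = 0.000926821
Denominator: 0.102863 + 0.0494659 + 0.000926821 = 0.153256
P(Component III | 1) = 0.000926821 / 0.153256 ≈ 0.006

0.006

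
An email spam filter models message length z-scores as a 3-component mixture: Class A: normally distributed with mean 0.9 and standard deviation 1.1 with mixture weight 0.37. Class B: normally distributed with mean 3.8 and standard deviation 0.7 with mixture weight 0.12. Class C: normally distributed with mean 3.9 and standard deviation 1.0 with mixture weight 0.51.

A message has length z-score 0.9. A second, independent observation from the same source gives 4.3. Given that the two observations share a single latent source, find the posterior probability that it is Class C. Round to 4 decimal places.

0.6670

Apply Bayes' rule: the posterior for each component is proportional to its prior times its likelihood at x.
Since both observations come from the same component, the likelihood for component k is f_k(x₁)·f_k(x₂).
  p_A = [0.362675] × [0.0030546] = 0.00110782
  p_B = [0.00010687] × [0.441593] = 4.71931e-05
  p_C = [0.00443185] × [0.36827] = 0.00163212
Prior × likelihood for each component:
  P(Z=A)·p_A = 0.37 × 0.00110782 = 0.000409895
  P(Z=B)·p_B = 0.12 × 4.71931e-05 = 5.66318e-06
  P(Z=C)·p_C = 0.51 × 0.00163212 = 0.00083238
Evidence: 0.000409895 + 5.66318e-06 + 0.00083238 = 0.00124794
P(Class C | x₁,x₂) ≈ 0.6670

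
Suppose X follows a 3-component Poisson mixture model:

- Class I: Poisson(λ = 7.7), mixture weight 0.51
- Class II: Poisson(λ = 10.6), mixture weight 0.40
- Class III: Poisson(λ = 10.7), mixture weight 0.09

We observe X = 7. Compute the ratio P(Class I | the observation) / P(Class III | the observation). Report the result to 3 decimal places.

11.375

The posterior odds equal the prior odds times the likelihood ratio: (π_i/π_j)·(f_i(x)/f_j(x)).
Evaluate each component's likelihood at the observed value:
  L_I = 0.144191
  L_II = 0.0743343
  L_III = 0.0718298
Odds = (0.51/0.09) × (0.144191/0.0718298) = 5.66667 × 2.00739 ≈ 11.375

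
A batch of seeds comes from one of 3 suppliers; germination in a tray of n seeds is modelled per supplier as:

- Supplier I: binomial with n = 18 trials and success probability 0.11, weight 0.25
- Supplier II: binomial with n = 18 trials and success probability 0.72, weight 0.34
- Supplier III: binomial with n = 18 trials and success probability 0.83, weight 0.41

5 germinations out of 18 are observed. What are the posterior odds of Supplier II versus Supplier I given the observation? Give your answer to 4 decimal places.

0.0048

Since P(k|x) ∝ w_k f_k(x), the posterior odds are w_i f_i(x) / (w_j f_j(x)).
Component likelihoods at x = 5 germinations out of 18:
  L_I = 0.0303328
  L_II = 0.000107794
  L_III = 3.34277e-07
Odds = (0.34/0.25) × (0.000107794/0.0303328) = 1.36 × 0.00355372 ≈ 0.0048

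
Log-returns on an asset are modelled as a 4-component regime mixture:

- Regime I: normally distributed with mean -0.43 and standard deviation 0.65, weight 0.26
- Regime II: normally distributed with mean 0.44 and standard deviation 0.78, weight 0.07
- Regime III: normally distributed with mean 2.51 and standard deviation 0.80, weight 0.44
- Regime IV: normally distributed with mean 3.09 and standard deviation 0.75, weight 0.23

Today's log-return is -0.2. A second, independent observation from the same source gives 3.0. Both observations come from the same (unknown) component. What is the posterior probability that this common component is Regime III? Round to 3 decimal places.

0.820

Posterior ∝ prior × likelihood, so P(k | x) ∝ w_k f_k(x); normalise over all components.
Since both observations come from the same component, the likelihood for component k is f_k(x₁)·f_k(x₂).
  L_I = [0.576512] × [5.5123e-07] = 3.17791e-07
  L_II = [0.365278] × [0.0023428] = 0.000855773
  L_III = [0.00160702] × [0.413386] = 0.00066432
  L_IV = [3.52629e-05] × [0.528107] = 1.86226e-05
Prior × likelihood for each component:
  w_I·L_I = 0.26 × 3.17791e-07 = 8.26255e-08
  w_II·L_II = 0.07 × 0.000855773 = 5.99041e-05
  w_III·L_III = 0.44 × 0.00066432 = 0.000292301
  w_IV·L_IV = 0.23 × 1.86226e-05 = 4.2832e-06
Evidence: 8.26255e-08 + 5.99041e-05 + 0.000292301 + 4.2832e-06 = 0.000356571
P(Regime III | x₁, x₂) ≈ 0.820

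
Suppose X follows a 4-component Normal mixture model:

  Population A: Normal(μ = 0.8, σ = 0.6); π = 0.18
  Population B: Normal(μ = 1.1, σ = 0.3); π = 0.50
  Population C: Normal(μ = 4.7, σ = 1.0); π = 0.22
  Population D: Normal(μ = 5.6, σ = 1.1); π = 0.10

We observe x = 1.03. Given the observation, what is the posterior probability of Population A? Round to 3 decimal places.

Apply Bayes' rule: the posterior for each component is proportional to its prior times its likelihood at x.
Component likelihoods at x = 1.03:
  L_A = 0.617803
  L_B = 1.2941
  L_C = 0.000474434
  L_D = 6.47891e-05
Weight by the priors:
  π_A·L_A = 0.18 × 0.617803 = 0.111205
  π_B·L_B = 0.50 × 1.2941 = 0.647048
  π_C·L_C = 0.22 × 0.000474434 = 0.000104375
  π_D·L_D = 0.10 × 6.47891e-05 = 6.47891e-06
Marginal: 0.111205 + 0.647048 + 0.000104375 + 6.47891e-06 = 0.758363
Responsibility of Population A: 0.111205 / 0.758363 ≈ 0.147

0.147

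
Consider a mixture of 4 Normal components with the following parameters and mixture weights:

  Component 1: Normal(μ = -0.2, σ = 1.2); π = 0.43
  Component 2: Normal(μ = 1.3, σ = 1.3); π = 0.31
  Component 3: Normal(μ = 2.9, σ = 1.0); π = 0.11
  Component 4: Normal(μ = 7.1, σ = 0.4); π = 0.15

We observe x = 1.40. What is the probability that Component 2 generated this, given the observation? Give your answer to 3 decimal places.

0.565

Apply Bayes' rule: the posterior for each component is proportional to its prior times its likelihood at x.
Normal densities:
  L_1 = 0.136675
  L_2 = 0.305972
  L_3 = 0.129518
  L_4 = 8.02395e-45
Prior × likelihood for each component:
  π_1·L_1 = 0.43 × 0.136675 = 0.0587703
  π_2·L_2 = 0.31 × 0.305972 = 0.0948513
  π_3·L_3 = 0.11 × 0.129518 = 0.0142469
  π_4·L_4 = 0.15 × 8.02395e-45 = 1.20359e-45
Marginal: 0.0587703 + 0.0948513 + 0.0142469 + 1.20359e-45 = 0.167869
Responsibility of Component 2: 0.0948513 / 0.167869 ≈ 0.565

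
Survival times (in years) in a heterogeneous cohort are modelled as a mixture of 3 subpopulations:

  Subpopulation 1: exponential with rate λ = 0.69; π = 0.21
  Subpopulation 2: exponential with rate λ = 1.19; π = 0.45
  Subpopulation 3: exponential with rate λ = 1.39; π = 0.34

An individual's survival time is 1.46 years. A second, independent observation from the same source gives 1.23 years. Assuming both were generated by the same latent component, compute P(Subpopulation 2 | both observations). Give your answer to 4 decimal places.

P(component k | x) = π_k·f_k(x) / marginal(x), where marginal(x) = Σ_j π_j·f_j(x).
Since both observations come from the same component, the likelihood for component k is f_k(x₁)·f_k(x₂).
  f_1 = [0.69·e^(−0.69·1.46) = 0.69·e^(−1.0074) = 0.251965] × [0.2953] = 0.0744054
  f_2 = [1.19·e^(−1.19·1.46) = 1.19·e^(−1.7374) = 0.209413] × [0.275341] = 0.0576599
  f_3 = [1.39·e^(−1.39·1.46) = 1.39·e^(−2.0294) = 0.182666] × [0.251479] = 0.0459366
Multiply by the mixture weights:
  π_1·f_1 = 0.21 × 0.0744054 = 0.0156251
  π_2·f_2 = 0.45 × 0.0576599 = 0.025947
  π_3·f_3 = 0.34 × 0.0459366 = 0.0156185
Sum: 0.0156251 + 0.025947 + 0.0156185 = 0.0571905
P(Subpopulation 2 | x₁,x₂) ≈ 0.4537

0.4537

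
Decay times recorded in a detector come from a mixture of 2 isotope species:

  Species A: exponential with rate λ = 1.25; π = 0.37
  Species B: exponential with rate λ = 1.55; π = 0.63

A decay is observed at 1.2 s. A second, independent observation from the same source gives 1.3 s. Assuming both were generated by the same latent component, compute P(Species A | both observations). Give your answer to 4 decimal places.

0.4471

By Bayes' theorem, P(k | x) = w_k f_k(x) / Σ_j w_j f_j(x).
Since both observations come from the same component, the likelihood for component k is f_k(x₁)·f_k(x₂).
  f_A = [0.278913] × [0.24614] = 0.0686515
  f_B = [0.241293] × [0.206647] = 0.0498623
Prior × likelihood for each component:
  w_A·f_A = 0.37 × 0.0686515 = 0.025401
  w_B·f_B = 0.63 × 0.0498623 = 0.0314132
Marginal: 0.025401 + 0.0314132 = 0.0568143
P(Species A | x₁, x₂) = 0.025401 / 0.0568143 ≈ 0.4471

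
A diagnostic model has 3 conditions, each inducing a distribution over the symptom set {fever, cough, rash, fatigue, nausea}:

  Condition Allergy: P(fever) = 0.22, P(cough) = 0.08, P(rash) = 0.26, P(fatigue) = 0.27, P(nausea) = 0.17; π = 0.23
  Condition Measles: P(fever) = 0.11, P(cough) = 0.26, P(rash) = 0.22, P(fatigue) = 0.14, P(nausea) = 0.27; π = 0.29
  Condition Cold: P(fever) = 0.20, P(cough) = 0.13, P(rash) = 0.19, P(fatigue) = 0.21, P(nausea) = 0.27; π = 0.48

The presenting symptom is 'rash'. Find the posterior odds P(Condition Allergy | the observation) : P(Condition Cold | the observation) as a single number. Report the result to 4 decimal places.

0.6557

Only the two components matter; the odds are (w_i f_i(x)) / (w_j f_j(x)).
Categorical probabilities:
  p_Allergy = P(rash | comp) = 0.26
  p_Measles = P(rash | comp) = 0.22
  p_Cold = P(rash | comp) = 0.19
Posterior odds = (w_Allergy·p_Allergy) / (w_Cold·p_Cold) = (0.23·0.26) / (0.48·0.19) = 0.0598 / 0.0912 ≈ 0.6557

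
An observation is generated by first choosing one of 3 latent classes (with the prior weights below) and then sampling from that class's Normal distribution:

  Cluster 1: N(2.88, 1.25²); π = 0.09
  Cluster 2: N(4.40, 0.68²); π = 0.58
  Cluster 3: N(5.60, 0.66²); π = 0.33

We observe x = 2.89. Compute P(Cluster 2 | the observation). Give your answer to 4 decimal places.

Posterior ∝ prior × likelihood, so P(k | x) ∝ P(Z=k) f_k(x); normalise over all components.
Component likelihoods at x = 2.89:
  f_1 = (1/(1.25·√(2π)))·exp(−(2.89−2.88)²/(2·1.25²)) = 0.319154·exp(-0.00003) = 0.319144
  f_2 = (1/(0.68·√(2π)))·exp(−(2.89−4.40)²/(2·0.68²)) = 0.586680·exp(-2.46551) = 0.0498477
  f_3 = (1/(0.66·√(2π)))·exp(−(2.89−5.60)²/(2·0.66²)) = 0.604458·exp(-8.42987) = 0.000131923
Unnormalised posteriors:
  P(Z=1)·f_1 = 0.09 × 0.319144 = 0.0287229
  P(Z=2)·f_2 = 0.58 × 0.0498477 = 0.0289117
  P(Z=3)·f_3 = 0.33 × 0.000131923 = 4.35347e-05
Normaliser: 0.0287229 + 0.0289117 + 4.35347e-05 = 0.0576781
P(Cluster 2 | 2.89) = 0.0289117 / 0.0576781 ≈ 0.5013

0.5013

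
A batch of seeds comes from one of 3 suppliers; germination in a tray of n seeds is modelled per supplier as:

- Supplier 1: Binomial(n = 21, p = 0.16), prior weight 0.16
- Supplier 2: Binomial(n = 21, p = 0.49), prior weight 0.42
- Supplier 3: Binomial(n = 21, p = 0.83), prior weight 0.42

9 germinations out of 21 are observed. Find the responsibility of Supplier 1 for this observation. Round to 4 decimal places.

0.0064

The responsibility of component k is π_k f_k(x) divided by Σ_j π_j f_j(x).
Evaluate each component's likelihood at the observed value:
  f_1 = 0.00249273
  f_2 = 0.148201
  f_3 = 3.20135e-05
Multiply by the mixture weights:
  π_1·f_1 = 0.16 × 0.00249273 = 0.000398837
  π_2·f_2 = 0.42 × 0.148201 = 0.0622444
  π_3·f_3 = 0.42 × 3.20135e-05 = 1.34457e-05
Normaliser: 0.000398837 + 0.0622444 + 1.34457e-05 = 0.0626566
P(Supplier 1 | data) ≈ 0.0064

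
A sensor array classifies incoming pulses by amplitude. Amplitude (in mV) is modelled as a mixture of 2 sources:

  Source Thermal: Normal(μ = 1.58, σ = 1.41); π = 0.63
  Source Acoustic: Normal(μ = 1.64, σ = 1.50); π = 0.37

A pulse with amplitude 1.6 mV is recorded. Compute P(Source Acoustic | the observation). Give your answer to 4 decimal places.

By Bayes' theorem, P(k | x) = P(Z=k) f_k(x) / Σ_j P(Z=j) f_j(x).
Evaluate each component's likelihood at the observed value:
  p_Thermal = (1/(1.41·√(2π)))·exp(−(1.6−1.58)²/(2·1.41²)) = 0.282938·exp(-0.00010) = 0.282909
  p_Acoustic = (1/(1.50·√(2π)))·exp(−(1.6−1.64)²/(2·1.50²)) = 0.265962·exp(-0.00036) = 0.265867
Unnormalised posteriors:
  P(Z=Thermal)·p_Thermal = 0.63 × 0.282909 = 0.178233
  P(Z=Acoustic)·p_Acoustic = 0.37 × 0.265867 = 0.0983708
Denominator: 0.178233 + 0.0983708 = 0.276604
P(Source Acoustic | data) ≈ 0.3556

0.3556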